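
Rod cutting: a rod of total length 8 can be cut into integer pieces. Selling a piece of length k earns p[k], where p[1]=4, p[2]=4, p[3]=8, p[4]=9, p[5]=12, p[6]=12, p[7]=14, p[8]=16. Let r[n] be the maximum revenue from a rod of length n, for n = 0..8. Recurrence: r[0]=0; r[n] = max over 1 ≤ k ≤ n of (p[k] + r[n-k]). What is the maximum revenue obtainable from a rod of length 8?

   n    0    1    2    3    4    5    6    7    8
r[n]    0    4    8   12   16   20   24   28   32

32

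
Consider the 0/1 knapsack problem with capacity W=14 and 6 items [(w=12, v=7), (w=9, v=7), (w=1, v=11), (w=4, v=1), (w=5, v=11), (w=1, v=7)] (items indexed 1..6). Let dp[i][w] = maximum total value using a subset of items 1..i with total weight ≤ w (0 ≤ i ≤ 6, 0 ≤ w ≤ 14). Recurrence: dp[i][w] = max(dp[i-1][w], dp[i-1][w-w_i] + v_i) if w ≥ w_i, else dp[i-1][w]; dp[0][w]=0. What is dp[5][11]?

i\w   0   1   2   3   4   5   6   7   8   9  10  11  12  13  14
  0   0   0   0   0   0   0   0   0   0   0   0   0   0   0   0
  1   0   0   0   0   0   0   0   0   0   0   0   0   7   7   7
  2   0   0   0   0   0   0   0   0   0   7   7   7   7   7   7
  3   0  11  11  11  11  11  11  11  11  11  18  18  18  18  18
  4   0  11  11  11  11  12  12  12  12  12  18  18  18  18  19
  5   0  11  11  11  11  12  22  22  22  22  23  23  23  23  23
  6   0  11  18  18  18  18  22  29  29  29  29  30  30  30  30

23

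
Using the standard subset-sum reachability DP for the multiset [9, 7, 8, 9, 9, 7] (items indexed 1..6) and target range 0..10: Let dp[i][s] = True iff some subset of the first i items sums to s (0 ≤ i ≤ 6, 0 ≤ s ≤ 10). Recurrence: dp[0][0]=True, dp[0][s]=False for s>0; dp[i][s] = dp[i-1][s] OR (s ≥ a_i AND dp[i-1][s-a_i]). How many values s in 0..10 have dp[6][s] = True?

i\s   0   1   2   3   4   5   6   7   8   9  10
  0   T   F   F   F   F   F   F   F   F   F   F
  1   T   F   F   F   F   F   F   F   F   T   F
  2   T   F   F   F   F   F   F   T   F   T   F
  3   T   F   F   F   F   F   F   T   T   T   F
  4   T   F   F   F   F   F   F   T   T   T   F
  5   T   F   F   F   F   F   F   T   T   T   F
  6   T   F   F   F   F   F   F   T   T   T   F

4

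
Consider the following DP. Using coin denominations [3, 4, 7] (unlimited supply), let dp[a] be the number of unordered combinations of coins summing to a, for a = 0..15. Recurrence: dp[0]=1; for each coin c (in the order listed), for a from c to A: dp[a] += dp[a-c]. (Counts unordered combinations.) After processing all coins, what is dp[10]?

after  coin     0     1     2     3     4     5     6     7     8     9    10    11    12    13    14    15
          3     1     0     0     1     0     0     1     0     0     1     0     0     1     0     0     1
          4     1     0     0     1     1     0     1     1     1     1     1     1     2     1     1     2
          7     1     0     0     1     1     0     1     2     1     1     2     2     2     2     3     3

2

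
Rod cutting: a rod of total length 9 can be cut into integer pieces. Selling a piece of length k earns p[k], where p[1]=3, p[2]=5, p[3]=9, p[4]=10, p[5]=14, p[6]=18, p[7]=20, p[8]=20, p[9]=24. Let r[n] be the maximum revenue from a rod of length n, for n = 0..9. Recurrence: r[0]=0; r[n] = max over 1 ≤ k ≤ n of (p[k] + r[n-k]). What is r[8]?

24

   n    0    1    2    3    4    5    6    7    8    9
r[n]    0    3    6    9   12   15   18   21   24   27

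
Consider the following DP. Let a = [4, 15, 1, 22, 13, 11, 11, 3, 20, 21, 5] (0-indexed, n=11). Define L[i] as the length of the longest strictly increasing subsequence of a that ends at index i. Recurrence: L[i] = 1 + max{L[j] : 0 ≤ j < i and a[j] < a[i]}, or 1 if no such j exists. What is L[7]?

   i    0    1    2    3    4    5    6    7    8    9   10
a[i]    4   15    1   22   13   11   11    3   20   21    5
L[i]    1    2    1    3    2    2    2    2    3    4    3

2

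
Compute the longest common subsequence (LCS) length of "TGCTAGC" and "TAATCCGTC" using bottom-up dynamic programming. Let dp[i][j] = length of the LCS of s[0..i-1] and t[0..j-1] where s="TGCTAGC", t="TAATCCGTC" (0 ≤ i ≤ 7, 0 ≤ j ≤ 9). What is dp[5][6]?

   ''  T  A  A  T  C  C  G  T  C
''  0  0  0  0  0  0  0  0  0  0
 T  0  1  1  1  1  1  1  1  1  1
 G  0  1  1  1  1  1  1  2  2  2
 C  0  1  1  1  1  2  2  2  2  3
 T  0  1  1  1  2  2  2  2  3  3
 A  0  1  2  2  2  2  2  2  3  3
 G  0  1  2  2  2  2  2  3  3  3
 C  0  1  2  2  2  3  3  3  3  4

2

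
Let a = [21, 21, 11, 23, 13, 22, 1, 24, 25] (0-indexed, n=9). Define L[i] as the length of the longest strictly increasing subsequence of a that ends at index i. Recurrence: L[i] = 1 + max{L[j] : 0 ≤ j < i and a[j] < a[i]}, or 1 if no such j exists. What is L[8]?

   i    0    1    2    3    4    5    6    7    8
a[i]   21   21   11   23   13   22    1   24   25
L[i]    1    1    1    2    2    3    1    4    5

5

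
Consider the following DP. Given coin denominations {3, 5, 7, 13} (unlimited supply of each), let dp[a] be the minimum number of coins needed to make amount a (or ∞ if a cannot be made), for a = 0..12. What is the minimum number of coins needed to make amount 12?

2

 a  0  1  2  3  4  5  6  7  8  9 10 11 12
dp  0  -  -  1  -  1  2  1  2  3  2  3  2
(- denotes ∞ / unreachable)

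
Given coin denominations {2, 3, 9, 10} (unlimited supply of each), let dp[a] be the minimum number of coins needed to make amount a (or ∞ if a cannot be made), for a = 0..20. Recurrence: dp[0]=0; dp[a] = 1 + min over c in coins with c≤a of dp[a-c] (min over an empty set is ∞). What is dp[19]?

 a  0  1  2  3  4  5  6  7  8  9 10 11 12 13 14 15 16 17 18 19 20
dp  0  -  1  1  2  2  2  3  3  1  1  2  2  2  3  3  3  4  2  2  2
(- denotes ∞ / unreachable)

2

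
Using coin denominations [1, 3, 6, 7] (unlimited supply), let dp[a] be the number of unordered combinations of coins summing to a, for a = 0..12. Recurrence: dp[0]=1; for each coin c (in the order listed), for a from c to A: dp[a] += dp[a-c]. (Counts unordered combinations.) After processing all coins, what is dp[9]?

after  coin     0     1     2     3     4     5     6     7     8     9    10    11    12
          1     1     1     1     1     1     1     1     1     1     1     1     1     1
          3     1     1     1     2     2     2     3     3     3     4     4     4     5
          6     1     1     1     2     2     2     4     4     4     6     6     6     9
          7     1     1     1     2     2     2     4     5     5     7     8     8    11

7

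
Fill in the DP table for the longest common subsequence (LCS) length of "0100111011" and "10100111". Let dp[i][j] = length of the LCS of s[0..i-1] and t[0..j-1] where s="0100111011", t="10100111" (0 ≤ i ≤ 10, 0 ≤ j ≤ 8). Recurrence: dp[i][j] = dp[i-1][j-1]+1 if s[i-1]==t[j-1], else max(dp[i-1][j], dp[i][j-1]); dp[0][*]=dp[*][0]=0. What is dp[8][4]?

   ''  1  0  1  0  0  1  1  1
''  0  0  0  0  0  0  0  0  0
 0  0  0  1  1  1  1  1  1  1
 1  0  1  1  2  2  2  2  2  2
 0  0  1  2  2  3  3  3  3  3
 0  0  1  2  2  3  4  4  4  4
 1  0  1  2  3  3  4  5  5  5
 1  0  1  2  3  3  4  5  6  6
 1  0  1  2  3  3  4  5  6  7
 0  0  1  2  3  4  4  5  6  7
 1  0  1  2  3  4  4  5  6  7
 1  0  1  2  3  4  4  5  6  7

4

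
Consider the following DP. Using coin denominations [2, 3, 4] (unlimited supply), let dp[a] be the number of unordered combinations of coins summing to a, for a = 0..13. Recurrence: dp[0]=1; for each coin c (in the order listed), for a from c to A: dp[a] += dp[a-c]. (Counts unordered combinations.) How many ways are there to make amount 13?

after  coin     0     1     2     3     4     5     6     7     8     9    10    11    12    13
          2     1     0     1     0     1     0     1     0     1     0     1     0     1     0
          3     1     0     1     1     1     1     2     1     2     2     2     2     3     2
          4     1     0     1     1     2     1     3     2     4     3     5     4     7     5

5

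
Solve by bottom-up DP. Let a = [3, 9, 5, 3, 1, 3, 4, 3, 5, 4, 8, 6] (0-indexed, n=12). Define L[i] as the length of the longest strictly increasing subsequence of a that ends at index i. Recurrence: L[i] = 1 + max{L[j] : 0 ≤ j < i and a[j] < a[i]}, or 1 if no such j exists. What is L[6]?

   i    0    1    2    3    4    5    6    7    8    9   10   11
a[i]    3    9    5    3    1    3    4    3    5    4    8    6
L[i]    1    2    2    1    1    2    3    2    4    3    5    5

3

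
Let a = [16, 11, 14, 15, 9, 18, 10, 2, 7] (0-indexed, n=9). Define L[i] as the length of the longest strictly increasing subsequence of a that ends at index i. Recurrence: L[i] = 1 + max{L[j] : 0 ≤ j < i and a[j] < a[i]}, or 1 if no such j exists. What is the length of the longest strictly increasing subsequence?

4

   i    0    1    2    3    4    5    6    7    8
a[i]   16   11   14   15    9   18   10    2    7
L[i]    1    1    2    3    1    4    2    1    2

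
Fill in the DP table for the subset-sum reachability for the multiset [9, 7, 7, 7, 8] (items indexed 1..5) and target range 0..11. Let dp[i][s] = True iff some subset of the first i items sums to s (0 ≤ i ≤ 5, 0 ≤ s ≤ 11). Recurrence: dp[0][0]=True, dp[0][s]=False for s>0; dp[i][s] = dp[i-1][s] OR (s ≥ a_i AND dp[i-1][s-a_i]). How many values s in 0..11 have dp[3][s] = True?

3

i\s   0   1   2   3   4   5   6   7   8   9  10  11
  0   T   F   F   F   F   F   F   F   F   F   F   F
  1   T   F   F   F   F   F   F   F   F   T   F   F
  2   T   F   F   F   F   F   F   T   F   T   F   F
  3   T   F   F   F   F   F   F   T   F   T   F   F
  4   T   F   F   F   F   F   F   T   F   T   F   F
  5   T   F   F   F   F   F   F   T   T   T   F   F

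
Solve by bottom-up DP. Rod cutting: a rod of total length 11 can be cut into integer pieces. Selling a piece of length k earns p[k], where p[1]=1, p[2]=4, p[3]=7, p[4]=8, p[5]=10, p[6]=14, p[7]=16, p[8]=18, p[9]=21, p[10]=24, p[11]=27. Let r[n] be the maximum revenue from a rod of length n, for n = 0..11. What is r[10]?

24

   n    0    1    2    3    4    5    6    7    8    9   10   11
r[n]    0    1    4    7    8   11   14   16   18   21   24   27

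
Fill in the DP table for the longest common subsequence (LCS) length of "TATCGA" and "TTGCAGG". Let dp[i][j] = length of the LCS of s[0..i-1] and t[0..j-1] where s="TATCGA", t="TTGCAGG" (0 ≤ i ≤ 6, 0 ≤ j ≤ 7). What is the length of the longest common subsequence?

   ''  T  T  G  C  A  G  G
''  0  0  0  0  0  0  0  0
 T  0  1  1  1  1  1  1  1
 A  0  1  1  1  1  2  2  2
 T  0  1  2  2  2  2  2  2
 C  0  1  2  2  3  3  3  3
 G  0  1  2  3  3  3  4  4
 A  0  1  2  3  3  4  4  4

4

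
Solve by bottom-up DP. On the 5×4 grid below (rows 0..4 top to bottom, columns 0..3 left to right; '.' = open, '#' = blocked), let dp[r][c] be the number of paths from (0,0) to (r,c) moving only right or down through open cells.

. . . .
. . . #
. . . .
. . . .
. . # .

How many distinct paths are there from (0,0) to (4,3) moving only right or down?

16

r\c   0   1   2   3
  0   1   1   1   1
  1   1   2   3   0
  2   1   3   6   6
  3   1   4  10  16
  4   1   5   0  16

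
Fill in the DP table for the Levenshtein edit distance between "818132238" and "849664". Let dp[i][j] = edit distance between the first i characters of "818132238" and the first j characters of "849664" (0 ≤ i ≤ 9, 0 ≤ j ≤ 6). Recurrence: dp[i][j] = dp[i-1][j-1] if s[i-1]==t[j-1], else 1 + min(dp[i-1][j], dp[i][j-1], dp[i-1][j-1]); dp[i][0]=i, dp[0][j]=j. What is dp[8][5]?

   ''  8  4  9  6  6  4
''  0  1  2  3  4  5  6
 8  1  0  1  2  3  4  5
 1  2  1  1  2  3  4  5
 8  3  2  2  2  3  4  5
 1  4  3  3  3  3  4  5
 3  5  4  4  4  4  4  5
 2  6  5  5  5  5  5  5
 2  7  6  6  6  6  6  6
 3  8  7  7  7  7  7  7
 8  9  8  8  8  8  8  8

7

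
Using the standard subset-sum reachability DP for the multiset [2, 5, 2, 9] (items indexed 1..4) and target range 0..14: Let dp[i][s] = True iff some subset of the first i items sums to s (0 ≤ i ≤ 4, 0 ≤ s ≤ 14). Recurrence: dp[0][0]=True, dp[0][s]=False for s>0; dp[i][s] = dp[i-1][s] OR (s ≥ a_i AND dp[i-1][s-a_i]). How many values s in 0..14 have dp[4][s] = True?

9

i\s   0   1   2   3   4   5   6   7   8   9  10  11  12  13  14
  0   T   F   F   F   F   F   F   F   F   F   F   F   F   F   F
  1   T   F   T   F   F   F   F   F   F   F   F   F   F   F   F
  2   T   F   T   F   F   T   F   T   F   F   F   F   F   F   F
  3   T   F   T   F   T   T   F   T   F   T   F   F   F   F   F
  4   T   F   T   F   T   T   F   T   F   T   F   T   F   T   T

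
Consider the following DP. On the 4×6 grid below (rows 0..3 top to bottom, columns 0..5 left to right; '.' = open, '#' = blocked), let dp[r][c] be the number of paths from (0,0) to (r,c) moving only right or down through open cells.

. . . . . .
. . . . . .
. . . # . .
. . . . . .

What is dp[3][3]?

10

r\c   0   1   2   3   4   5
  0   1   1   1   1   1   1
  1   1   2   3   4   5   6
  2   1   3   6   0   5  11
  3   1   4  10  10  15  26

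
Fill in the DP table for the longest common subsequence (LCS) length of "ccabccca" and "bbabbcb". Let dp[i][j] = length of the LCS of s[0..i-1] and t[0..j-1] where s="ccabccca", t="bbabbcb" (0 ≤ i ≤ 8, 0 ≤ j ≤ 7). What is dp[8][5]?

2

   ''  b  b  a  b  b  c  b
''  0  0  0  0  0  0  0  0
 c  0  0  0  0  0  0  1  1
 c  0  0  0  0  0  0  1  1
 a  0  0  0  1  1  1  1  1
 b  0  1  1  1  2  2  2  2
 c  0  1  1  1  2  2  3  3
 c  0  1  1  1  2  2  3  3
 c  0  1  1  1  2  2  3  3
 a  0  1  1  2  2  2  3  3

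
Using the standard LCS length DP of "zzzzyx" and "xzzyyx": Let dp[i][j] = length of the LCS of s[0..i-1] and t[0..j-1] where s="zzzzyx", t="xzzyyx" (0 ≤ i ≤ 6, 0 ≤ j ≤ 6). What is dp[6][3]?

2

   ''  x  z  z  y  y  x
''  0  0  0  0  0  0  0
 z  0  0  1  1  1  1  1
 z  0  0  1  2  2  2  2
 z  0  0  1  2  2  2  2
 z  0  0  1  2  2  2  2
 y  0  0  1  2  3  3  3
 x  0  1  1  2  3  3  4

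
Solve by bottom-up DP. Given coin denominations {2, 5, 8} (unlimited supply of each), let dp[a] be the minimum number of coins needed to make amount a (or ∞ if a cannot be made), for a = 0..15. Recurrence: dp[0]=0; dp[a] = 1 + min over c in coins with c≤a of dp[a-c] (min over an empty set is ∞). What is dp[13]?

2

 a  0  1  2  3  4  5  6  7  8  9 10 11 12 13 14 15
dp  0  -  1  -  2  1  3  2  1  3  2  4  3  2  4  3
(- denotes ∞ / unreachable)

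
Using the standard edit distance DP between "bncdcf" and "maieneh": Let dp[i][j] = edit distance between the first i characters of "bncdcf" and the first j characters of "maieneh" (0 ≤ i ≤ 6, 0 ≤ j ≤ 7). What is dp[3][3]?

3

   ''  m  a  i  e  n  e  h
''  0  1  2  3  4  5  6  7
 b  1  1  2  3  4  5  6  7
 n  2  2  2  3  4  4  5  6
 c  3  3  3  3  4  5  5  6
 d  4  4  4  4  4  5  6  6
 c  5  5  5  5  5  5  6  7
 f  6  6  6  6  6  6  6  7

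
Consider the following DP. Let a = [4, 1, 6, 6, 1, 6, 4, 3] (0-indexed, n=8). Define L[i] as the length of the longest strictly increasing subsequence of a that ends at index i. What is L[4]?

1

   i    0    1    2    3    4    5    6    7
a[i]    4    1    6    6    1    6    4    3
L[i]    1    1    2    2    1    2    2    2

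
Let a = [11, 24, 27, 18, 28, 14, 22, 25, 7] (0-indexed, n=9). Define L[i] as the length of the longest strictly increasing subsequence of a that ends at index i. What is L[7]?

4

   i    0    1    2    3    4    5    6    7    8
a[i]   11   24   27   18   28   14   22   25    7
L[i]    1    2    3    2    4    2    3    4    1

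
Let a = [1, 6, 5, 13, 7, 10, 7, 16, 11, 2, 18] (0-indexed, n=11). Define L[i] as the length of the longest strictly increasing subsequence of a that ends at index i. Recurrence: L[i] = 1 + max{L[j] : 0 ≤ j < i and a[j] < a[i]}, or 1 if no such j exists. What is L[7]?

   i    0    1    2    3    4    5    6    7    8    9   10
a[i]    1    6    5   13    7   10    7   16   11    2   18
L[i]    1    2    2    3    3    4    3    5    5    2    6

5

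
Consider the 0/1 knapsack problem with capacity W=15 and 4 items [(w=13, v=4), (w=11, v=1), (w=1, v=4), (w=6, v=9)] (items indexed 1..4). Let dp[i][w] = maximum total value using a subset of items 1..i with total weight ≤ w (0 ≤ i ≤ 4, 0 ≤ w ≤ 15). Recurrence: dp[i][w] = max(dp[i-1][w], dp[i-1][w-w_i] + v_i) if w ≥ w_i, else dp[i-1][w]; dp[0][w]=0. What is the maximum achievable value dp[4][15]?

13

i\w   0   1   2   3   4   5   6   7   8   9  10  11  12  13  14  15
  0   0   0   0   0   0   0   0   0   0   0   0   0   0   0   0   0
  1   0   0   0   0   0   0   0   0   0   0   0   0   0   4   4   4
  2   0   0   0   0   0   0   0   0   0   0   0   1   1   4   4   4
  3   0   4   4   4   4   4   4   4   4   4   4   4   5   5   8   8
  4   0   4   4   4   4   4   9  13  13  13  13  13  13  13  13  13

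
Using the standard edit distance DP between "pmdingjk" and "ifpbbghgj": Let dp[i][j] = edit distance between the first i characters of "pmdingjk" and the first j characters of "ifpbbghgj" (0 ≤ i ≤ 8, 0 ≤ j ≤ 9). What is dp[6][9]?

7

   ''  i  f  p  b  b  g  h  g  j
''  0  1  2  3  4  5  6  7  8  9
 p  1  1  2  2  3  4  5  6  7  8
 m  2  2  2  3  3  4  5  6  7  8
 d  3  3  3  3  4  4  5  6  7  8
 i  4  3  4  4  4  5  5  6  7  8
 n  5  4  4  5  5  5  6  6  7  8
 g  6  5  5  5  6  6  5  6  6  7
 j  7  6  6  6  6  7  6  6  7  6
 k  8  7  7  7  7  7  7  7  7  7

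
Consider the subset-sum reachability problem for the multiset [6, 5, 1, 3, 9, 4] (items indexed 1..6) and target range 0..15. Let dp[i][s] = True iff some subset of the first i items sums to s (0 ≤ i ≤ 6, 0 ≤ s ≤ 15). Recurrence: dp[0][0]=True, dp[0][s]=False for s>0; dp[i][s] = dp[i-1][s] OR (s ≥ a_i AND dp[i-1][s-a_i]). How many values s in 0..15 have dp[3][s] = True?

7

i\s   0   1   2   3   4   5   6   7   8   9  10  11  12  13  14  15
  0   T   F   F   F   F   F   F   F   F   F   F   F   F   F   F   F
  1   T   F   F   F   F   F   T   F   F   F   F   F   F   F   F   F
  2   T   F   F   F   F   T   T   F   F   F   F   T   F   F   F   F
  3   T   T   F   F   F   T   T   T   F   F   F   T   T   F   F   F
  4   T   T   F   T   T   T   T   T   T   T   T   T   T   F   T   T
  5   T   T   F   T   T   T   T   T   T   T   T   T   T   T   T   T
  6   T   T   F   T   T   T   T   T   T   T   T   T   T   T   T   T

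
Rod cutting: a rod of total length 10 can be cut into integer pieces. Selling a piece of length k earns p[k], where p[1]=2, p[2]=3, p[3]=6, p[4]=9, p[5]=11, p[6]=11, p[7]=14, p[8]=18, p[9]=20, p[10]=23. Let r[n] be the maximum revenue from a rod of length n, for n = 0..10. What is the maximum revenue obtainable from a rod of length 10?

   n    0    1    2    3    4    5    6    7    8    9   10
r[n]    0    2    4    6    9   11   13   15   18   20   23

23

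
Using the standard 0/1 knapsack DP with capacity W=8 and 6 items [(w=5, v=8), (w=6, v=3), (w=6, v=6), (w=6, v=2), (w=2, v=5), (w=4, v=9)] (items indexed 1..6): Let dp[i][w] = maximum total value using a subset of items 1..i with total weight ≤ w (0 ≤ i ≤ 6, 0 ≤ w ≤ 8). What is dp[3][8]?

8

i\w   0   1   2   3   4   5   6   7   8
  0   0   0   0   0   0   0   0   0   0
  1   0   0   0   0   0   8   8   8   8
  2   0   0   0   0   0   8   8   8   8
  3   0   0   0   0   0   8   8   8   8
  4   0   0   0   0   0   8   8   8   8
  5   0   0   5   5   5   8   8  13  13
  6   0   0   5   5   9   9  14  14  14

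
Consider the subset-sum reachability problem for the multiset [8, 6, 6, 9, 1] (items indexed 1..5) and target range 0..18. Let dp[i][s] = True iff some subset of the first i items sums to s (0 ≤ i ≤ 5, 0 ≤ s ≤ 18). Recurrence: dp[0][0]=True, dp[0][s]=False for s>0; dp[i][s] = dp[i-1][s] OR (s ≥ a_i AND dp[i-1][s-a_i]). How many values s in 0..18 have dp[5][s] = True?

14

i\s   0   1   2   3   4   5   6   7   8   9  10  11  12  13  14  15  16  17  18
  0   T   F   F   F   F   F   F   F   F   F   F   F   F   F   F   F   F   F   F
  1   T   F   F   F   F   F   F   F   T   F   F   F   F   F   F   F   F   F   F
  2   T   F   F   F   F   F   T   F   T   F   F   F   F   F   T   F   F   F   F
  3   T   F   F   F   F   F   T   F   T   F   F   F   T   F   T   F   F   F   F
  4   T   F   F   F   F   F   T   F   T   T   F   F   T   F   T   T   F   T   F
  5   T   T   F   F   F   F   T   T   T   T   T   F   T   T   T   T   T   T   T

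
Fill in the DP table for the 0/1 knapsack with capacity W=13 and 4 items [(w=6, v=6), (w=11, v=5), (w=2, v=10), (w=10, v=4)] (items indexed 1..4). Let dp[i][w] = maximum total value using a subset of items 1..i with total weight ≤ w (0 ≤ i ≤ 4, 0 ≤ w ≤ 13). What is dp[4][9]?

16

i\w   0   1   2   3   4   5   6   7   8   9  10  11  12  13
  0   0   0   0   0   0   0   0   0   0   0   0   0   0   0
  1   0   0   0   0   0   0   6   6   6   6   6   6   6   6
  2   0   0   0   0   0   0   6   6   6   6   6   6   6   6
  3   0   0  10  10  10  10  10  10  16  16  16  16  16  16
  4   0   0  10  10  10  10  10  10  16  16  16  16  16  16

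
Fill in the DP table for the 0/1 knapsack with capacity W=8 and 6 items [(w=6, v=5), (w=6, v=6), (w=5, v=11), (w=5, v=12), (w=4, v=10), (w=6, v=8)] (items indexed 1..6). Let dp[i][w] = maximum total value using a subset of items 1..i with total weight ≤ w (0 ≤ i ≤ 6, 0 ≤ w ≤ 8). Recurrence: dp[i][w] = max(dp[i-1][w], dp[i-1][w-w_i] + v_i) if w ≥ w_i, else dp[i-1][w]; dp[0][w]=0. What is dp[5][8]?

i\w   0   1   2   3   4   5   6   7   8
  0   0   0   0   0   0   0   0   0   0
  1   0   0   0   0   0   0   5   5   5
  2   0   0   0   0   0   0   6   6   6
  3   0   0   0   0   0  11  11  11  11
  4   0   0   0   0   0  12  12  12  12
  5   0   0   0   0  10  12  12  12  12
  6   0   0   0   0  10  12  12  12  12

12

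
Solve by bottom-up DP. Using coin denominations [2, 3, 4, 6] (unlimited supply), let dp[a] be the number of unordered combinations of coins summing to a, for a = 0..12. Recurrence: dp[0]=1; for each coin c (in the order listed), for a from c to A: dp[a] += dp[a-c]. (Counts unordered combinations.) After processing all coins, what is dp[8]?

5

after  coin     0     1     2     3     4     5     6     7     8     9    10    11    12
          2     1     0     1     0     1     0     1     0     1     0     1     0     1
          3     1     0     1     1     1     1     2     1     2     2     2     2     3
          4     1     0     1     1     2     1     3     2     4     3     5     4     7
          6     1     0     1     1     2     1     4     2     5     4     7     5    11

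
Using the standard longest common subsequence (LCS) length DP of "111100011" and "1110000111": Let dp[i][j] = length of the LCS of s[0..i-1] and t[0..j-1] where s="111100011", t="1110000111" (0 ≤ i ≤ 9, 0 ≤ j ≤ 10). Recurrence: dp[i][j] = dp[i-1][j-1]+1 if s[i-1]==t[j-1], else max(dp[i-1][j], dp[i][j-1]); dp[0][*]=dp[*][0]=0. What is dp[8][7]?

   ''  1  1  1  0  0  0  0  1  1  1
''  0  0  0  0  0  0  0  0  0  0  0
 1  0  1  1  1  1  1  1  1  1  1  1
 1  0  1  2  2  2  2  2  2  2  2  2
 1  0  1  2  3  3  3  3  3  3  3  3
 1  0  1  2  3  3  3  3  3  4  4  4
 0  0  1  2  3  4  4  4  4  4  4  4
 0  0  1  2  3  4  5  5  5  5  5  5
 0  0  1  2  3  4  5  6  6  6  6  6
 1  0  1  2  3  4  5  6  6  7  7  7
 1  0  1  2  3  4  5  6  6  7  8  8

6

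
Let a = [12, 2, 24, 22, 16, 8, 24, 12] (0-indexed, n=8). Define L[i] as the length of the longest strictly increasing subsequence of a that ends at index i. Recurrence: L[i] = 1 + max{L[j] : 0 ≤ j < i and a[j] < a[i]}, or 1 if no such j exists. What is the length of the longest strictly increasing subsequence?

3

   i    0    1    2    3    4    5    6    7
a[i]   12    2   24   22   16    8   24   12
L[i]    1    1    2    2    2    2    3    3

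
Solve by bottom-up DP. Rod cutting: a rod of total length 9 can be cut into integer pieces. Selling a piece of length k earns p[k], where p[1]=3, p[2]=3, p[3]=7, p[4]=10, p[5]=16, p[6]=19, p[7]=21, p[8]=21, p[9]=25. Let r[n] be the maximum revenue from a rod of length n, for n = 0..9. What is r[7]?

22

   n    0    1    2    3    4    5    6    7    8    9
r[n]    0    3    6    9   12   16   19   22   25   28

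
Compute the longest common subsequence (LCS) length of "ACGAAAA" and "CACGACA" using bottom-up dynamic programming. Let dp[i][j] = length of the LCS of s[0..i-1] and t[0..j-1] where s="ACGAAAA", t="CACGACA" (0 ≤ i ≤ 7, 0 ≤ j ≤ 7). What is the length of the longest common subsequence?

   ''  C  A  C  G  A  C  A
''  0  0  0  0  0  0  0  0
 A  0  0  1  1  1  1  1  1
 C  0  1  1  2  2  2  2  2
 G  0  1  1  2  3  3  3  3
 A  0  1  2  2  3  4  4  4
 A  0  1  2  2  3  4  4  5
 A  0  1  2  2  3  4  4  5
 A  0  1  2  2  3  4  4  5

5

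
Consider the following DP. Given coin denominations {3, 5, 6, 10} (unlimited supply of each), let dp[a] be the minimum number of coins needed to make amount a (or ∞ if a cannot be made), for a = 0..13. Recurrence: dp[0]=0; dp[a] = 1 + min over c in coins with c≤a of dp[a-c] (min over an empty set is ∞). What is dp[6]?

 a  0  1  2  3  4  5  6  7  8  9 10 11 12 13
dp  0  -  -  1  -  1  1  -  2  2  1  2  2  2
(- denotes ∞ / unreachable)

1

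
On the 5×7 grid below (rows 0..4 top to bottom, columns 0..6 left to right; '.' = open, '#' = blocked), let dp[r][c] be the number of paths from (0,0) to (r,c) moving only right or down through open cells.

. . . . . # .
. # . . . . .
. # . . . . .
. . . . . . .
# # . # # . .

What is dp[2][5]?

r\c   0   1   2   3   4   5   6
  0   1   1   1   1   1   0   0
  1   1   0   1   2   3   3   3
  2   1   0   1   3   6   9  12
  3   1   1   2   5  11  20  32
  4   0   0   2   0   0  20  52

9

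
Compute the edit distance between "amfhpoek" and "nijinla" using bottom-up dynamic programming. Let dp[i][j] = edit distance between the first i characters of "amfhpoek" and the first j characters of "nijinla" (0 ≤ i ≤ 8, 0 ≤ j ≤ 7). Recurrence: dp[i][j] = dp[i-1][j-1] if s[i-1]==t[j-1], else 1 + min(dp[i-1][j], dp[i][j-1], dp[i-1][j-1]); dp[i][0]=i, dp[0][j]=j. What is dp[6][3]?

6

   ''  n  i  j  i  n  l  a
''  0  1  2  3  4  5  6  7
 a  1  1  2  3  4  5  6  6
 m  2  2  2  3  4  5  6  7
 f  3  3  3  3  4  5  6  7
 h  4  4  4  4  4  5  6  7
 p  5  5  5  5  5  5  6  7
 o  6  6  6  6  6  6  6  7
 e  7  7  7  7  7  7  7  7
 k  8  8  8  8  8  8  8  8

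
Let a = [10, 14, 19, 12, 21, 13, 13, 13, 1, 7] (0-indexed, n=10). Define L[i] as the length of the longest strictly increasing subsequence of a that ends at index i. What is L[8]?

   i    0    1    2    3    4    5    6    7    8    9
a[i]   10   14   19   12   21   13   13   13    1    7
L[i]    1    2    3    2    4    3    3    3    1    2

1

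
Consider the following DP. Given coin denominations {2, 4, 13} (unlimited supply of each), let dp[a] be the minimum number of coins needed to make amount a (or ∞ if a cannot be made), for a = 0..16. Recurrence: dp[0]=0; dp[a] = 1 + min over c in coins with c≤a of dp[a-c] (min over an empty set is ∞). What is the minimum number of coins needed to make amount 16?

 a  0  1  2  3  4  5  6  7  8  9 10 11 12 13 14 15 16
dp  0  -  1  -  1  -  2  -  2  -  3  -  3  1  4  2  4
(- denotes ∞ / unreachable)

4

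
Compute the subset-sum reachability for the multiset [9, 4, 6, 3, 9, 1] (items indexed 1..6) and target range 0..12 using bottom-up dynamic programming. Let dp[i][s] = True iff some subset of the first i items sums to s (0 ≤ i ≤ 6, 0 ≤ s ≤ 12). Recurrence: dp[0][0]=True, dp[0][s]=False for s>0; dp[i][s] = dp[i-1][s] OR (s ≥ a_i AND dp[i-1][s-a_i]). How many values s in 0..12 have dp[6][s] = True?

i\s   0   1   2   3   4   5   6   7   8   9  10  11  12
  0   T   F   F   F   F   F   F   F   F   F   F   F   F
  1   T   F   F   F   F   F   F   F   F   T   F   F   F
  2   T   F   F   F   T   F   F   F   F   T   F   F   F
  3   T   F   F   F   T   F   T   F   F   T   T   F   F
  4   T   F   F   T   T   F   T   T   F   T   T   F   T
  5   T   F   F   T   T   F   T   T   F   T   T   F   T
  6   T   T   F   T   T   T   T   T   T   T   T   T   T

12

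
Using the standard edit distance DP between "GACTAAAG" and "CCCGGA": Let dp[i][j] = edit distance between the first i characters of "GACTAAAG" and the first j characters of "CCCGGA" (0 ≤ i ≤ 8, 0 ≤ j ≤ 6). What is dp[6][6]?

4

   ''  C  C  C  G  G  A
''  0  1  2  3  4  5  6
 G  1  1  2  3  3  4  5
 A  2  2  2  3  4  4  4
 C  3  2  2  2  3  4  5
 T  4  3  3  3  3  4  5
 A  5  4  4  4  4  4  4
 A  6  5  5  5  5  5  4
 A  7  6  6  6  6  6  5
 G  8  7  7  7  6  6  6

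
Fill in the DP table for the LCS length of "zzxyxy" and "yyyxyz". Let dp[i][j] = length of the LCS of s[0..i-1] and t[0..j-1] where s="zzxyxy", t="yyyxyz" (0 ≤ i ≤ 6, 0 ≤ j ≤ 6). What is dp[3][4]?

1

   ''  y  y  y  x  y  z
''  0  0  0  0  0  0  0
 z  0  0  0  0  0  0  1
 z  0  0  0  0  0  0  1
 x  0  0  0  0  1  1  1
 y  0  1  1  1  1  2  2
 x  0  1  1  1  2  2  2
 y  0  1  2  2  2  3  3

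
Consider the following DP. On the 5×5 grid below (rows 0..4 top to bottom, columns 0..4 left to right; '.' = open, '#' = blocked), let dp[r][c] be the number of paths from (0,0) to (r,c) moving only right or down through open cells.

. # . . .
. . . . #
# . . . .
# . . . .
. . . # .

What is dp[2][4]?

3

r\c   0   1   2   3   4
  0   1   0   0   0   0
  1   1   1   1   1   0
  2   0   1   2   3   3
  3   0   1   3   6   9
  4   0   1   4   0   9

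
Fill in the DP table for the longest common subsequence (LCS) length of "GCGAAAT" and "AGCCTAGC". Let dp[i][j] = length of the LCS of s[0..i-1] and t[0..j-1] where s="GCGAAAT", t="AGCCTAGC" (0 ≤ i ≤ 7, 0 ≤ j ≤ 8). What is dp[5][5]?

2

   ''  A  G  C  C  T  A  G  C
''  0  0  0  0  0  0  0  0  0
 G  0  0  1  1  1  1  1  1  1
 C  0  0  1  2  2  2  2  2  2
 G  0  0  1  2  2  2  2  3  3
 A  0  1  1  2  2  2  3  3  3
 A  0  1  1  2  2  2  3  3  3
 A  0  1  1  2  2  2  3  3  3
 T  0  1  1  2  2  3  3  3  3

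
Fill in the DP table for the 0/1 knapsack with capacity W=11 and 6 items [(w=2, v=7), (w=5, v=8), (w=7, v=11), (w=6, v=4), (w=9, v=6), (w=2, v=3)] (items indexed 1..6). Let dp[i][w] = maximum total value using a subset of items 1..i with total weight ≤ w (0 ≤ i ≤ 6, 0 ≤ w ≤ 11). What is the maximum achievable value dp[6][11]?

21

i\w   0   1   2   3   4   5   6   7   8   9  10  11
  0   0   0   0   0   0   0   0   0   0   0   0   0
  1   0   0   7   7   7   7   7   7   7   7   7   7
  2   0   0   7   7   7   8   8  15  15  15  15  15
  3   0   0   7   7   7   8   8  15  15  18  18  18
  4   0   0   7   7   7   8   8  15  15  18  18  18
  5   0   0   7   7   7   8   8  15  15  18  18  18
  6   0   0   7   7  10  10  10  15  15  18  18  21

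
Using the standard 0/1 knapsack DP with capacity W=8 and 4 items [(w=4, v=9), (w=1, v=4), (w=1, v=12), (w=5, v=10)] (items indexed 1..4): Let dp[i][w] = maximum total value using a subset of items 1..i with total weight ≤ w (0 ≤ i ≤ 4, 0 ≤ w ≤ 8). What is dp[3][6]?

i\w   0   1   2   3   4   5   6   7   8
  0   0   0   0   0   0   0   0   0   0
  1   0   0   0   0   9   9   9   9   9
  2   0   4   4   4   9  13  13  13  13
  3   0  12  16  16  16  21  25  25  25
  4   0  12  16  16  16  21  25  26  26

25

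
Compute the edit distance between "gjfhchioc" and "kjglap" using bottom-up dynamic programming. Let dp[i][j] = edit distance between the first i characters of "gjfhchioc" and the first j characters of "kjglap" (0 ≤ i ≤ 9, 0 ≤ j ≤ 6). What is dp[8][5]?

7

   ''  k  j  g  l  a  p
''  0  1  2  3  4  5  6
 g  1  1  2  2  3  4  5
 j  2  2  1  2  3  4  5
 f  3  3  2  2  3  4  5
 h  4  4  3  3  3  4  5
 c  5  5  4  4  4  4  5
 h  6  6  5  5  5  5  5
 i  7  7  6  6  6  6  6
 o  8  8  7  7  7  7  7
 c  9  9  8  8  8  8  8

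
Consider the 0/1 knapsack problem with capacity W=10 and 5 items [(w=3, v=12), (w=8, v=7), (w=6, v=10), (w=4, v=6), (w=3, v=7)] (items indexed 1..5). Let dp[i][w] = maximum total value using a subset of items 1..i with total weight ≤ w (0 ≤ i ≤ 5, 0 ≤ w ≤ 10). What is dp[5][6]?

i\w   0   1   2   3   4   5   6   7   8   9  10
  0   0   0   0   0   0   0   0   0   0   0   0
  1   0   0   0  12  12  12  12  12  12  12  12
  2   0   0   0  12  12  12  12  12  12  12  12
  3   0   0   0  12  12  12  12  12  12  22  22
  4   0   0   0  12  12  12  12  18  18  22  22
  5   0   0   0  12  12  12  19  19  19  22  25

19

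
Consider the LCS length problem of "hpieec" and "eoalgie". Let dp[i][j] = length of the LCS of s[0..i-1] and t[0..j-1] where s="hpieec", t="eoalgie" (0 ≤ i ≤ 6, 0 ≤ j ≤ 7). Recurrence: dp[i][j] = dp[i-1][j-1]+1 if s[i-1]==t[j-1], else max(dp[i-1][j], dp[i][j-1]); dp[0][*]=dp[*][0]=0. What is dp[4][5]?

   ''  e  o  a  l  g  i  e
''  0  0  0  0  0  0  0  0
 h  0  0  0  0  0  0  0  0
 p  0  0  0  0  0  0  0  0
 i  0  0  0  0  0  0  1  1
 e  0  1  1  1  1  1  1  2
 e  0  1  1  1  1  1  1  2
 c  0  1  1  1  1  1  1  2

1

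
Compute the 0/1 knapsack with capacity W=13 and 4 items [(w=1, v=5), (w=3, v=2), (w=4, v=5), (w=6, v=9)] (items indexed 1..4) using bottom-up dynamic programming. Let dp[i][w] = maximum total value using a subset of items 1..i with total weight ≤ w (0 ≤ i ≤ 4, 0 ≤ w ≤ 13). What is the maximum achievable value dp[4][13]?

19

i\w   0   1   2   3   4   5   6   7   8   9  10  11  12  13
  0   0   0   0   0   0   0   0   0   0   0   0   0   0   0
  1   0   5   5   5   5   5   5   5   5   5   5   5   5   5
  2   0   5   5   5   7   7   7   7   7   7   7   7   7   7
  3   0   5   5   5   7  10  10  10  12  12  12  12  12  12
  4   0   5   5   5   7  10  10  14  14  14  16  19  19  19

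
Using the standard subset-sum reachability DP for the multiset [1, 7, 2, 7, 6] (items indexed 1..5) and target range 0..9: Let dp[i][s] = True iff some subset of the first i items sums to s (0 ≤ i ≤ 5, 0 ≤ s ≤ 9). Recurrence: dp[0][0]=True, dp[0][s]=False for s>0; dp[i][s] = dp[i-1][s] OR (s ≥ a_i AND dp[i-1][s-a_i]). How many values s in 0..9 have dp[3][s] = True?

7

i\s   0   1   2   3   4   5   6   7   8   9
  0   T   F   F   F   F   F   F   F   F   F
  1   T   T   F   F   F   F   F   F   F   F
  2   T   T   F   F   F   F   F   T   T   F
  3   T   T   T   T   F   F   F   T   T   T
  4   T   T   T   T   F   F   F   T   T   T
  5   T   T   T   T   F   F   T   T   T   T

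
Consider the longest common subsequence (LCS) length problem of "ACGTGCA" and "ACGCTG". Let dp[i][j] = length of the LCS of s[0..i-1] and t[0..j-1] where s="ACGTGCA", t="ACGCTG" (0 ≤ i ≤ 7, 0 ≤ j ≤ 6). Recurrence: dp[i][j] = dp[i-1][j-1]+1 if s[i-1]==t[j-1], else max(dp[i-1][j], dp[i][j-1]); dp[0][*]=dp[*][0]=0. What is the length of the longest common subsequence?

5

   ''  A  C  G  C  T  G
''  0  0  0  0  0  0  0
 A  0  1  1  1  1  1  1
 C  0  1  2  2  2  2  2
 G  0  1  2  3  3  3  3
 T  0  1  2  3  3  4  4
 G  0  1  2  3  3  4  5
 C  0  1  2  3  4  4  5
 A  0  1  2  3  4  4  5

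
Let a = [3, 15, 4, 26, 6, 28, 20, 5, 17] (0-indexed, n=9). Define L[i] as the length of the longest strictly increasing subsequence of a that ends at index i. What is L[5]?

   i    0    1    2    3    4    5    6    7    8
a[i]    3   15    4   26    6   28   20    5   17
L[i]    1    2    2    3    3    4    4    3    4

4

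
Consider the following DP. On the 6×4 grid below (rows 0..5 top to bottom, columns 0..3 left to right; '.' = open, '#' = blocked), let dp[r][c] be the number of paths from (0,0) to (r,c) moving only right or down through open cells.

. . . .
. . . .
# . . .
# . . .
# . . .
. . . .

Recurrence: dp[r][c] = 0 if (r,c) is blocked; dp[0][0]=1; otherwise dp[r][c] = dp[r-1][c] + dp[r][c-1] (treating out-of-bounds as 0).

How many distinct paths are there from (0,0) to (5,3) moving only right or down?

36

r\c   0   1   2   3
  0   1   1   1   1
  1   1   2   3   4
  2   0   2   5   9
  3   0   2   7  16
  4   0   2   9  25
  5   0   2  11  36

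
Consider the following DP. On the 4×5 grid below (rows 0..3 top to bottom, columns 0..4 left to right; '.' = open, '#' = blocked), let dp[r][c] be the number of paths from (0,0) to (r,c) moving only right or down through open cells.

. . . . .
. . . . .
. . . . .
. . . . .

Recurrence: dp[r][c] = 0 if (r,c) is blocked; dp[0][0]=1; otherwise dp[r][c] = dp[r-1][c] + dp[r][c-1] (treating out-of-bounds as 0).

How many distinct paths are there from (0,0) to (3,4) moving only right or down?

r\c   0   1   2   3   4
  0   1   1   1   1   1
  1   1   2   3   4   5
  2   1   3   6  10  15
  3   1   4  10  20  35

35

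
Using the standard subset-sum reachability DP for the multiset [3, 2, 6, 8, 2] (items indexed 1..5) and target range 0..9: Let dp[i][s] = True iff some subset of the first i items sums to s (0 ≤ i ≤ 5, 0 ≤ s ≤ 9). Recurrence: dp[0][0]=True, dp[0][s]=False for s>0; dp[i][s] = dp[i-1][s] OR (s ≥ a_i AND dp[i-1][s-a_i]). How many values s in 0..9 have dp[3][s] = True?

i\s   0   1   2   3   4   5   6   7   8   9
  0   T   F   F   F   F   F   F   F   F   F
  1   T   F   F   T   F   F   F   F   F   F
  2   T   F   T   T   F   T   F   F   F   F
  3   T   F   T   T   F   T   T   F   T   T
  4   T   F   T   T   F   T   T   F   T   T
  5   T   F   T   T   T   T   T   T   T   T

7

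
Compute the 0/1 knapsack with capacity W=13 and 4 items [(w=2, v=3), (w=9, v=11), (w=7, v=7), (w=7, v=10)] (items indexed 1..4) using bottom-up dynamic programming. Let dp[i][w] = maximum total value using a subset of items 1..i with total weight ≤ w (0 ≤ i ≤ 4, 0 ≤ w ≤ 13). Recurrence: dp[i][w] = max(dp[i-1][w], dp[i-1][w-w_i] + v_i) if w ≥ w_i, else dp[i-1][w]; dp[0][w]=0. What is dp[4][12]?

14

i\w   0   1   2   3   4   5   6   7   8   9  10  11  12  13
  0   0   0   0   0   0   0   0   0   0   0   0   0   0   0
  1   0   0   3   3   3   3   3   3   3   3   3   3   3   3
  2   0   0   3   3   3   3   3   3   3  11  11  14  14  14
  3   0   0   3   3   3   3   3   7   7  11  11  14  14  14
  4   0   0   3   3   3   3   3  10  10  13  13  14  14  14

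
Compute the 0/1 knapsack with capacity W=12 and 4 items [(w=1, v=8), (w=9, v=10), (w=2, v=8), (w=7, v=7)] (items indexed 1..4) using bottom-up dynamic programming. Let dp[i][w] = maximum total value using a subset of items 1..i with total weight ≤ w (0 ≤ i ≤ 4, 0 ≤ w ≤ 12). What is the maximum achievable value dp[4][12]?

26

i\w   0   1   2   3   4   5   6   7   8   9  10  11  12
  0   0   0   0   0   0   0   0   0   0   0   0   0   0
  1   0   8   8   8   8   8   8   8   8   8   8   8   8
  2   0   8   8   8   8   8   8   8   8  10  18  18  18
  3   0   8   8  16  16  16  16  16  16  16  18  18  26
  4   0   8   8  16  16  16  16  16  16  16  23  23  26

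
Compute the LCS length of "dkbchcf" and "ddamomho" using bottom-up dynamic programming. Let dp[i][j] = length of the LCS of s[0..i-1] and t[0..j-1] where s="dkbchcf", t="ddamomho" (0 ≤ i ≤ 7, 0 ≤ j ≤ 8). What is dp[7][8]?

   ''  d  d  a  m  o  m  h  o
''  0  0  0  0  0  0  0  0  0
 d  0  1  1  1  1  1  1  1  1
 k  0  1  1  1  1  1  1  1  1
 b  0  1  1  1  1  1  1  1  1
 c  0  1  1  1  1  1  1  1  1
 h  0  1  1  1  1  1  1  2  2
 c  0  1  1  1  1  1  1  2  2
 f  0  1  1  1  1  1  1  2  2

2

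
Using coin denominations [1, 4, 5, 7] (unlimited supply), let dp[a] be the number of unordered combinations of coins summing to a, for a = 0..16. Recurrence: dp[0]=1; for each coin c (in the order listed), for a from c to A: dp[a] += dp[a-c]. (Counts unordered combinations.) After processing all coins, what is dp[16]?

17

after  coin     0     1     2     3     4     5     6     7     8     9    10    11    12    13    14    15    16
          1     1     1     1     1     1     1     1     1     1     1     1     1     1     1     1     1     1
          4     1     1     1     1     2     2     2     2     3     3     3     3     4     4     4     4     5
          5     1     1     1     1     2     3     3     3     4     5     6     6     7     8     9    10    11
          7     1     1     1     1     2     3     3     4     5     6     7     8    10    11    13    15    17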